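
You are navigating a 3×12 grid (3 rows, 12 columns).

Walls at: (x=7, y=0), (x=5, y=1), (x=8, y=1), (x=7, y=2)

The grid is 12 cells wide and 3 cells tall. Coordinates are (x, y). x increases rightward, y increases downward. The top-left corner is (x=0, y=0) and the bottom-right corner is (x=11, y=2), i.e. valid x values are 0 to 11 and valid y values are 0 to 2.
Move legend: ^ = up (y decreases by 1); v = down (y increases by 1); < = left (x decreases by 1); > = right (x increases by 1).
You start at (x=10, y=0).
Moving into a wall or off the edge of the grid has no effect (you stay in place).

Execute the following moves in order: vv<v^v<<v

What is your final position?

Start: (x=10, y=0)
  v (down): (x=10, y=0) -> (x=10, y=1)
  v (down): (x=10, y=1) -> (x=10, y=2)
  < (left): (x=10, y=2) -> (x=9, y=2)
  v (down): blocked, stay at (x=9, y=2)
  ^ (up): (x=9, y=2) -> (x=9, y=1)
  v (down): (x=9, y=1) -> (x=9, y=2)
  < (left): (x=9, y=2) -> (x=8, y=2)
  < (left): blocked, stay at (x=8, y=2)
  v (down): blocked, stay at (x=8, y=2)
Final: (x=8, y=2)

Answer: Final position: (x=8, y=2)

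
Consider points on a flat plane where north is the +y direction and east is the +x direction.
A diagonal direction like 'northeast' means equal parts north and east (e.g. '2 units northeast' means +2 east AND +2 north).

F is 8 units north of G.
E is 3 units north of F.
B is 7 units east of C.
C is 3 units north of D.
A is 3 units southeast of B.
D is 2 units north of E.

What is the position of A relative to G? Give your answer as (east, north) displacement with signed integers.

Place G at the origin (east=0, north=0).
  F is 8 units north of G: delta (east=+0, north=+8); F at (east=0, north=8).
  E is 3 units north of F: delta (east=+0, north=+3); E at (east=0, north=11).
  D is 2 units north of E: delta (east=+0, north=+2); D at (east=0, north=13).
  C is 3 units north of D: delta (east=+0, north=+3); C at (east=0, north=16).
  B is 7 units east of C: delta (east=+7, north=+0); B at (east=7, north=16).
  A is 3 units southeast of B: delta (east=+3, north=-3); A at (east=10, north=13).
Therefore A relative to G: (east=10, north=13).

Answer: A is at (east=10, north=13) relative to G.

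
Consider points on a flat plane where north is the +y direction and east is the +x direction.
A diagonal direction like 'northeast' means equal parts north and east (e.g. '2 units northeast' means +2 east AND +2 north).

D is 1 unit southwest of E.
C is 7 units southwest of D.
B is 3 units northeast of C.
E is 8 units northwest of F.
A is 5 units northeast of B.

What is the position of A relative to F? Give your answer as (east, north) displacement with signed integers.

Answer: A is at (east=-8, north=8) relative to F.

Derivation:
Place F at the origin (east=0, north=0).
  E is 8 units northwest of F: delta (east=-8, north=+8); E at (east=-8, north=8).
  D is 1 unit southwest of E: delta (east=-1, north=-1); D at (east=-9, north=7).
  C is 7 units southwest of D: delta (east=-7, north=-7); C at (east=-16, north=0).
  B is 3 units northeast of C: delta (east=+3, north=+3); B at (east=-13, north=3).
  A is 5 units northeast of B: delta (east=+5, north=+5); A at (east=-8, north=8).
Therefore A relative to F: (east=-8, north=8).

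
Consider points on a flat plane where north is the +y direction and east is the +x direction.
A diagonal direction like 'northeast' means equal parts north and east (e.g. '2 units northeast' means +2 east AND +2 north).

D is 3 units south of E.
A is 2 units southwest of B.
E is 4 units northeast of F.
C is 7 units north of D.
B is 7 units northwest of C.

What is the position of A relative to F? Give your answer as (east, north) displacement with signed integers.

Place F at the origin (east=0, north=0).
  E is 4 units northeast of F: delta (east=+4, north=+4); E at (east=4, north=4).
  D is 3 units south of E: delta (east=+0, north=-3); D at (east=4, north=1).
  C is 7 units north of D: delta (east=+0, north=+7); C at (east=4, north=8).
  B is 7 units northwest of C: delta (east=-7, north=+7); B at (east=-3, north=15).
  A is 2 units southwest of B: delta (east=-2, north=-2); A at (east=-5, north=13).
Therefore A relative to F: (east=-5, north=13).

Answer: A is at (east=-5, north=13) relative to F.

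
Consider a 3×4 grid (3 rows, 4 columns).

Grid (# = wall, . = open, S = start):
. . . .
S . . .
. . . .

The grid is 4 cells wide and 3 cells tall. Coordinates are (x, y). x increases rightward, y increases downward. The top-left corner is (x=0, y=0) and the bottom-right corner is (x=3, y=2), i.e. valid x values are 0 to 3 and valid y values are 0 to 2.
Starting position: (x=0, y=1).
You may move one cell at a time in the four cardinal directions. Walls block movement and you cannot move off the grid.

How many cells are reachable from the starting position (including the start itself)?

Answer: Reachable cells: 12

Derivation:
BFS flood-fill from (x=0, y=1):
  Distance 0: (x=0, y=1)
  Distance 1: (x=0, y=0), (x=1, y=1), (x=0, y=2)
  Distance 2: (x=1, y=0), (x=2, y=1), (x=1, y=2)
  Distance 3: (x=2, y=0), (x=3, y=1), (x=2, y=2)
  Distance 4: (x=3, y=0), (x=3, y=2)
Total reachable: 12 (grid has 12 open cells total)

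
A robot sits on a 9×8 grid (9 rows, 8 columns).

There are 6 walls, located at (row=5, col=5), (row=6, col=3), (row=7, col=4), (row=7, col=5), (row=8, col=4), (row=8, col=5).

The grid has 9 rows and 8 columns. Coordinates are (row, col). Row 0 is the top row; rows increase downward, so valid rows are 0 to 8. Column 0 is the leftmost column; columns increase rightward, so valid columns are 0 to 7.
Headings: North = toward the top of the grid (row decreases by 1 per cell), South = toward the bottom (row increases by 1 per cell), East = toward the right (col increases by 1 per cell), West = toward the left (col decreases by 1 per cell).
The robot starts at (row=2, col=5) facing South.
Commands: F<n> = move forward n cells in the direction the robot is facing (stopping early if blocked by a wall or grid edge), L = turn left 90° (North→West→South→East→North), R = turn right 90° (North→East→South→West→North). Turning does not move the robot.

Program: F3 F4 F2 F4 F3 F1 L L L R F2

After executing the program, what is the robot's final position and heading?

Answer: Final position: (row=2, col=5), facing North

Derivation:
Start: (row=2, col=5), facing South
  F3: move forward 2/3 (blocked), now at (row=4, col=5)
  F4: move forward 0/4 (blocked), now at (row=4, col=5)
  F2: move forward 0/2 (blocked), now at (row=4, col=5)
  F4: move forward 0/4 (blocked), now at (row=4, col=5)
  F3: move forward 0/3 (blocked), now at (row=4, col=5)
  F1: move forward 0/1 (blocked), now at (row=4, col=5)
  L: turn left, now facing East
  L: turn left, now facing North
  L: turn left, now facing West
  R: turn right, now facing North
  F2: move forward 2, now at (row=2, col=5)
Final: (row=2, col=5), facing North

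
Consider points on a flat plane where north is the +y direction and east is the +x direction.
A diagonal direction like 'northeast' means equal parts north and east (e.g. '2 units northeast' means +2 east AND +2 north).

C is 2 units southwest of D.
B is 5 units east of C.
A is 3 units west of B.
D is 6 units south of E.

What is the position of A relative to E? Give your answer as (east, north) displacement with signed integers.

Place E at the origin (east=0, north=0).
  D is 6 units south of E: delta (east=+0, north=-6); D at (east=0, north=-6).
  C is 2 units southwest of D: delta (east=-2, north=-2); C at (east=-2, north=-8).
  B is 5 units east of C: delta (east=+5, north=+0); B at (east=3, north=-8).
  A is 3 units west of B: delta (east=-3, north=+0); A at (east=0, north=-8).
Therefore A relative to E: (east=0, north=-8).

Answer: A is at (east=0, north=-8) relative to E.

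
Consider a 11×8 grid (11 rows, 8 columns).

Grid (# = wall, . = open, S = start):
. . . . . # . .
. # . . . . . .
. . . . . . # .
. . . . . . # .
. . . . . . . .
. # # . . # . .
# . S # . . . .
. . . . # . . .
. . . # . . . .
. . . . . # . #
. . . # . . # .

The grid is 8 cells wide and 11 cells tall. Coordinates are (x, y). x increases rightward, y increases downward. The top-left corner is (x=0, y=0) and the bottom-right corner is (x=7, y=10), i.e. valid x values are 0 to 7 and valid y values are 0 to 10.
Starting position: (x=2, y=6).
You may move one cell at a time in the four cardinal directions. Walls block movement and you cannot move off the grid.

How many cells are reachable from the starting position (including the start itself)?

Answer: Reachable cells: 72

Derivation:
BFS flood-fill from (x=2, y=6):
  Distance 0: (x=2, y=6)
  Distance 1: (x=1, y=6), (x=2, y=7)
  Distance 2: (x=1, y=7), (x=3, y=7), (x=2, y=8)
  Distance 3: (x=0, y=7), (x=1, y=8), (x=2, y=9)
  Distance 4: (x=0, y=8), (x=1, y=9), (x=3, y=9), (x=2, y=10)
  Distance 5: (x=0, y=9), (x=4, y=9), (x=1, y=10)
  Distance 6: (x=4, y=8), (x=0, y=10), (x=4, y=10)
  Distance 7: (x=5, y=8), (x=5, y=10)
  Distance 8: (x=5, y=7), (x=6, y=8)
  Distance 9: (x=5, y=6), (x=6, y=7), (x=7, y=8), (x=6, y=9)
  Distance 10: (x=4, y=6), (x=6, y=6), (x=7, y=7)
  Distance 11: (x=4, y=5), (x=6, y=5), (x=7, y=6)
  Distance 12: (x=4, y=4), (x=6, y=4), (x=3, y=5), (x=7, y=5)
  Distance 13: (x=4, y=3), (x=3, y=4), (x=5, y=4), (x=7, y=4)
  Distance 14: (x=4, y=2), (x=3, y=3), (x=5, y=3), (x=7, y=3), (x=2, y=4)
  Distance 15: (x=4, y=1), (x=3, y=2), (x=5, y=2), (x=7, y=2), (x=2, y=3), (x=1, y=4)
  Distance 16: (x=4, y=0), (x=3, y=1), (x=5, y=1), (x=7, y=1), (x=2, y=2), (x=1, y=3), (x=0, y=4)
  Distance 17: (x=3, y=0), (x=7, y=0), (x=2, y=1), (x=6, y=1), (x=1, y=2), (x=0, y=3), (x=0, y=5)
  Distance 18: (x=2, y=0), (x=6, y=0), (x=0, y=2)
  Distance 19: (x=1, y=0), (x=0, y=1)
  Distance 20: (x=0, y=0)
Total reachable: 72 (grid has 73 open cells total)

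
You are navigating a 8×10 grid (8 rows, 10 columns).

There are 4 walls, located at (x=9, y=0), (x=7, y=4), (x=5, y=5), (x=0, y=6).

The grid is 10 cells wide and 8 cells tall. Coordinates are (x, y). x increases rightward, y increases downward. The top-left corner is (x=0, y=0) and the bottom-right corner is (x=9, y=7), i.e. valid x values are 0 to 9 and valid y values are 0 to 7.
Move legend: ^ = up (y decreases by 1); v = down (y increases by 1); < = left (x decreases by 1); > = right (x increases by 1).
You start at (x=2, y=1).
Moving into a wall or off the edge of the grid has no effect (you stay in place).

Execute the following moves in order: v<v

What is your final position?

Start: (x=2, y=1)
  v (down): (x=2, y=1) -> (x=2, y=2)
  < (left): (x=2, y=2) -> (x=1, y=2)
  v (down): (x=1, y=2) -> (x=1, y=3)
Final: (x=1, y=3)

Answer: Final position: (x=1, y=3)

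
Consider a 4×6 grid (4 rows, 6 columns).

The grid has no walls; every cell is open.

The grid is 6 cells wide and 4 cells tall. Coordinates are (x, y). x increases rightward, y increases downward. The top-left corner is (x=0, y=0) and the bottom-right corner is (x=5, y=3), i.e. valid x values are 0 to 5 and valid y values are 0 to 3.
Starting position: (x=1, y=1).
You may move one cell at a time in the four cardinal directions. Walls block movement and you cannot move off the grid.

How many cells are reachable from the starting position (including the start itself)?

Answer: Reachable cells: 24

Derivation:
BFS flood-fill from (x=1, y=1):
  Distance 0: (x=1, y=1)
  Distance 1: (x=1, y=0), (x=0, y=1), (x=2, y=1), (x=1, y=2)
  Distance 2: (x=0, y=0), (x=2, y=0), (x=3, y=1), (x=0, y=2), (x=2, y=2), (x=1, y=3)
  Distance 3: (x=3, y=0), (x=4, y=1), (x=3, y=2), (x=0, y=3), (x=2, y=3)
  Distance 4: (x=4, y=0), (x=5, y=1), (x=4, y=2), (x=3, y=3)
  Distance 5: (x=5, y=0), (x=5, y=2), (x=4, y=3)
  Distance 6: (x=5, y=3)
Total reachable: 24 (grid has 24 open cells total)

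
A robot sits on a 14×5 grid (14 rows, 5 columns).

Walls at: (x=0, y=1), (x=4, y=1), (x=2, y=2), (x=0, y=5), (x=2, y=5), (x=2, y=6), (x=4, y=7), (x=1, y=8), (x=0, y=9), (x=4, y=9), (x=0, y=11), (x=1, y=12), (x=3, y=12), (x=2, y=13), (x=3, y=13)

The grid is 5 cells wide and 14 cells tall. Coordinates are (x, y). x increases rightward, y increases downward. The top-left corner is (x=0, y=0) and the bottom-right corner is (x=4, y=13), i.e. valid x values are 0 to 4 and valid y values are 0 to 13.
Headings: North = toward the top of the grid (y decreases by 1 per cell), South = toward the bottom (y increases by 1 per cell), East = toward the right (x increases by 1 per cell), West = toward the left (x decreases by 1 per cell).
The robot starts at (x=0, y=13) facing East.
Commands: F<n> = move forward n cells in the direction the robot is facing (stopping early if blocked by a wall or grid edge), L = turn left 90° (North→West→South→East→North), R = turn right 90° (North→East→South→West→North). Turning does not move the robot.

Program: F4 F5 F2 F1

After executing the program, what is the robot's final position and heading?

Start: (x=0, y=13), facing East
  F4: move forward 1/4 (blocked), now at (x=1, y=13)
  F5: move forward 0/5 (blocked), now at (x=1, y=13)
  F2: move forward 0/2 (blocked), now at (x=1, y=13)
  F1: move forward 0/1 (blocked), now at (x=1, y=13)
Final: (x=1, y=13), facing East

Answer: Final position: (x=1, y=13), facing East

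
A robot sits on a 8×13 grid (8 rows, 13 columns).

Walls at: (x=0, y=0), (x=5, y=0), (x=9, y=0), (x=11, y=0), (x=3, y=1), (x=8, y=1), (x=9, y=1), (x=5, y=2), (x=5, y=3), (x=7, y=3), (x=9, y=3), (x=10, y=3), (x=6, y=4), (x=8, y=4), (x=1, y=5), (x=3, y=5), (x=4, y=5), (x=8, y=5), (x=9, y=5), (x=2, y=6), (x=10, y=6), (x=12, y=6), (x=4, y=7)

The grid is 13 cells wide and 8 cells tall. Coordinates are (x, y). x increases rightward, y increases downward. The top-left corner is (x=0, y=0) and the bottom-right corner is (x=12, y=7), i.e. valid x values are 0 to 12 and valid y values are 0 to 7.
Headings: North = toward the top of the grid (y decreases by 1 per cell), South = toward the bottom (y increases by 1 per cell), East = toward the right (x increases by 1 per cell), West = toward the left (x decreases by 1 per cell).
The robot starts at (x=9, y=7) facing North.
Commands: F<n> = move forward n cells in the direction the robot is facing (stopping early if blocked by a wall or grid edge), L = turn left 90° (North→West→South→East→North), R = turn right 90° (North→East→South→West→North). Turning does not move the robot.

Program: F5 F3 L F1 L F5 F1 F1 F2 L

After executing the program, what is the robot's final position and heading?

Answer: Final position: (x=8, y=7), facing East

Derivation:
Start: (x=9, y=7), facing North
  F5: move forward 1/5 (blocked), now at (x=9, y=6)
  F3: move forward 0/3 (blocked), now at (x=9, y=6)
  L: turn left, now facing West
  F1: move forward 1, now at (x=8, y=6)
  L: turn left, now facing South
  F5: move forward 1/5 (blocked), now at (x=8, y=7)
  F1: move forward 0/1 (blocked), now at (x=8, y=7)
  F1: move forward 0/1 (blocked), now at (x=8, y=7)
  F2: move forward 0/2 (blocked), now at (x=8, y=7)
  L: turn left, now facing East
Final: (x=8, y=7), facing East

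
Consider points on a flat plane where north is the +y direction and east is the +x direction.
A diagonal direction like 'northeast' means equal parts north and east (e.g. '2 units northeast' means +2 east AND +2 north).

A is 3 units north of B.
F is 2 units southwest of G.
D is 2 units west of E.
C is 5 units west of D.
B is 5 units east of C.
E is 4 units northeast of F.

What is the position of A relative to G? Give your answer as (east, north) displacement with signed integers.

Answer: A is at (east=0, north=5) relative to G.

Derivation:
Place G at the origin (east=0, north=0).
  F is 2 units southwest of G: delta (east=-2, north=-2); F at (east=-2, north=-2).
  E is 4 units northeast of F: delta (east=+4, north=+4); E at (east=2, north=2).
  D is 2 units west of E: delta (east=-2, north=+0); D at (east=0, north=2).
  C is 5 units west of D: delta (east=-5, north=+0); C at (east=-5, north=2).
  B is 5 units east of C: delta (east=+5, north=+0); B at (east=0, north=2).
  A is 3 units north of B: delta (east=+0, north=+3); A at (east=0, north=5).
Therefore A relative to G: (east=0, north=5).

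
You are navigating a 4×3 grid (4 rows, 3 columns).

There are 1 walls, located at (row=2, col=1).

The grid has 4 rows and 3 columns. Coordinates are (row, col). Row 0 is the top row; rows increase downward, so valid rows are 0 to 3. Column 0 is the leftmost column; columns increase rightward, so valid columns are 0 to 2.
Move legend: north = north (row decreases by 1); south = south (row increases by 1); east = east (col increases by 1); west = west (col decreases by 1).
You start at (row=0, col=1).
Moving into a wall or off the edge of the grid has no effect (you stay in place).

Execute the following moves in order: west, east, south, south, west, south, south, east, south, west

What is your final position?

Start: (row=0, col=1)
  west (west): (row=0, col=1) -> (row=0, col=0)
  east (east): (row=0, col=0) -> (row=0, col=1)
  south (south): (row=0, col=1) -> (row=1, col=1)
  south (south): blocked, stay at (row=1, col=1)
  west (west): (row=1, col=1) -> (row=1, col=0)
  south (south): (row=1, col=0) -> (row=2, col=0)
  south (south): (row=2, col=0) -> (row=3, col=0)
  east (east): (row=3, col=0) -> (row=3, col=1)
  south (south): blocked, stay at (row=3, col=1)
  west (west): (row=3, col=1) -> (row=3, col=0)
Final: (row=3, col=0)

Answer: Final position: (row=3, col=0)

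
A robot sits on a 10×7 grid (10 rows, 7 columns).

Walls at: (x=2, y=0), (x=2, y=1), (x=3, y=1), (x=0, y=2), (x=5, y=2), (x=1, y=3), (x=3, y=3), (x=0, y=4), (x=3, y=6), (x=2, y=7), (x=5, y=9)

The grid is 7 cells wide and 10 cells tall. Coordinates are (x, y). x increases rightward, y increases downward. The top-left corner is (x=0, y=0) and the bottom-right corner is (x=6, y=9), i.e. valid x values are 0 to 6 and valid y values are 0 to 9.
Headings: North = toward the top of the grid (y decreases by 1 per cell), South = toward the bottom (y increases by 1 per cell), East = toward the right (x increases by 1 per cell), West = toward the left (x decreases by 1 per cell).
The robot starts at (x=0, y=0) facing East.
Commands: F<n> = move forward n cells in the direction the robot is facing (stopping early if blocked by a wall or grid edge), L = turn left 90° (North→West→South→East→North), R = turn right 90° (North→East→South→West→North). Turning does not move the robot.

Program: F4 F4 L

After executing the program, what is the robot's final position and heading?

Start: (x=0, y=0), facing East
  F4: move forward 1/4 (blocked), now at (x=1, y=0)
  F4: move forward 0/4 (blocked), now at (x=1, y=0)
  L: turn left, now facing North
Final: (x=1, y=0), facing North

Answer: Final position: (x=1, y=0), facing North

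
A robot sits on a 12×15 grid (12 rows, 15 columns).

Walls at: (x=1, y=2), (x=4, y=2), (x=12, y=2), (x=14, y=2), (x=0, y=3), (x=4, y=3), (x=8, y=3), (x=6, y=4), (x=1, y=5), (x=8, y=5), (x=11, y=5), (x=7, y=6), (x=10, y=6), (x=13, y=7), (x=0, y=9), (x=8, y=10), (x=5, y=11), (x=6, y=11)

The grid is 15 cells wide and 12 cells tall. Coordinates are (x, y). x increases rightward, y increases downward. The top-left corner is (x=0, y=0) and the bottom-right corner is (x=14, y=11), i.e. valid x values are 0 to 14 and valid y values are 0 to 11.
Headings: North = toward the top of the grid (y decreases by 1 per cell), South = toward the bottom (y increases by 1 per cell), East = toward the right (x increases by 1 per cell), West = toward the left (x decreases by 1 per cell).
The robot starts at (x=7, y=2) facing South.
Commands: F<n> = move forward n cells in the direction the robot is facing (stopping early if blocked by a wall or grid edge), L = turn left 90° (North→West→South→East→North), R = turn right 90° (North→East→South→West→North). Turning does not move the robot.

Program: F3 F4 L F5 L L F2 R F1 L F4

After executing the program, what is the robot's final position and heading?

Start: (x=7, y=2), facing South
  F3: move forward 3, now at (x=7, y=5)
  F4: move forward 0/4 (blocked), now at (x=7, y=5)
  L: turn left, now facing East
  F5: move forward 0/5 (blocked), now at (x=7, y=5)
  L: turn left, now facing North
  L: turn left, now facing West
  F2: move forward 2, now at (x=5, y=5)
  R: turn right, now facing North
  F1: move forward 1, now at (x=5, y=4)
  L: turn left, now facing West
  F4: move forward 4, now at (x=1, y=4)
Final: (x=1, y=4), facing West

Answer: Final position: (x=1, y=4), facing West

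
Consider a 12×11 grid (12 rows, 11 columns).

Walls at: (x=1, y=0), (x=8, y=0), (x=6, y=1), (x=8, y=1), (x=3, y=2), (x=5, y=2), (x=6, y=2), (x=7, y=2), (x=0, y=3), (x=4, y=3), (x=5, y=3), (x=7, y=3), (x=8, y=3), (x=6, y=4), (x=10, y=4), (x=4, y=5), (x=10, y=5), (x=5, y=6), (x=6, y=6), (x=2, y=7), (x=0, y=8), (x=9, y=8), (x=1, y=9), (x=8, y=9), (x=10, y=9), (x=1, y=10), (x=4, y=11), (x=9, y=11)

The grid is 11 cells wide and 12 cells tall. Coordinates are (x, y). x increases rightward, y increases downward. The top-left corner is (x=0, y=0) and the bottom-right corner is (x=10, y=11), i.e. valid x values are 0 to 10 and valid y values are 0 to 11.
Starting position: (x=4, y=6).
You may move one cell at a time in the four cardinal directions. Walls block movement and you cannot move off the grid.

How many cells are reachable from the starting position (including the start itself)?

BFS flood-fill from (x=4, y=6):
  Distance 0: (x=4, y=6)
  Distance 1: (x=3, y=6), (x=4, y=7)
  Distance 2: (x=3, y=5), (x=2, y=6), (x=3, y=7), (x=5, y=7), (x=4, y=8)
  Distance 3: (x=3, y=4), (x=2, y=5), (x=1, y=6), (x=6, y=7), (x=3, y=8), (x=5, y=8), (x=4, y=9)
  Distance 4: (x=3, y=3), (x=2, y=4), (x=4, y=4), (x=1, y=5), (x=0, y=6), (x=1, y=7), (x=7, y=7), (x=2, y=8), (x=6, y=8), (x=3, y=9), (x=5, y=9), (x=4, y=10)
  Distance 5: (x=2, y=3), (x=1, y=4), (x=5, y=4), (x=0, y=5), (x=7, y=6), (x=0, y=7), (x=8, y=7), (x=1, y=8), (x=7, y=8), (x=2, y=9), (x=6, y=9), (x=3, y=10), (x=5, y=10)
  Distance 6: (x=2, y=2), (x=1, y=3), (x=0, y=4), (x=5, y=5), (x=7, y=5), (x=8, y=6), (x=9, y=7), (x=8, y=8), (x=7, y=9), (x=2, y=10), (x=6, y=10), (x=3, y=11), (x=5, y=11)
  Distance 7: (x=2, y=1), (x=1, y=2), (x=7, y=4), (x=6, y=5), (x=8, y=5), (x=9, y=6), (x=10, y=7), (x=7, y=10), (x=2, y=11), (x=6, y=11)
  Distance 8: (x=2, y=0), (x=1, y=1), (x=3, y=1), (x=0, y=2), (x=8, y=4), (x=9, y=5), (x=10, y=6), (x=10, y=8), (x=8, y=10), (x=1, y=11), (x=7, y=11)
  Distance 9: (x=3, y=0), (x=0, y=1), (x=4, y=1), (x=9, y=4), (x=9, y=10), (x=0, y=11), (x=8, y=11)
  Distance 10: (x=0, y=0), (x=4, y=0), (x=5, y=1), (x=4, y=2), (x=9, y=3), (x=9, y=9), (x=0, y=10), (x=10, y=10)
  Distance 11: (x=5, y=0), (x=9, y=2), (x=10, y=3), (x=0, y=9), (x=10, y=11)
  Distance 12: (x=6, y=0), (x=9, y=1), (x=8, y=2), (x=10, y=2)
  Distance 13: (x=7, y=0), (x=9, y=0), (x=10, y=1)
  Distance 14: (x=10, y=0), (x=7, y=1)
Total reachable: 103 (grid has 104 open cells total)

Answer: Reachable cells: 103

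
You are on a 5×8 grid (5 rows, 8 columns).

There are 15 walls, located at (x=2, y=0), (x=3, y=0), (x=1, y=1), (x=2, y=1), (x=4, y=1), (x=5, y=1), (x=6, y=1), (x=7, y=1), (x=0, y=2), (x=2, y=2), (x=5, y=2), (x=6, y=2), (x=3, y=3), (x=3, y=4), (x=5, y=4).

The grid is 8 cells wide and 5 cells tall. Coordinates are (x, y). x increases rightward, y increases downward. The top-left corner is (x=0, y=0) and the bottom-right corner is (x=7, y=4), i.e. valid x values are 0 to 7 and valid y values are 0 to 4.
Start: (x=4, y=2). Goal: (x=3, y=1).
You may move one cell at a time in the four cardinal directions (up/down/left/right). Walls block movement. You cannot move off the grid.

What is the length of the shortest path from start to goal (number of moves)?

Answer: Shortest path length: 2

Derivation:
BFS from (x=4, y=2) until reaching (x=3, y=1):
  Distance 0: (x=4, y=2)
  Distance 1: (x=3, y=2), (x=4, y=3)
  Distance 2: (x=3, y=1), (x=5, y=3), (x=4, y=4)  <- goal reached here
One shortest path (2 moves): (x=4, y=2) -> (x=3, y=2) -> (x=3, y=1)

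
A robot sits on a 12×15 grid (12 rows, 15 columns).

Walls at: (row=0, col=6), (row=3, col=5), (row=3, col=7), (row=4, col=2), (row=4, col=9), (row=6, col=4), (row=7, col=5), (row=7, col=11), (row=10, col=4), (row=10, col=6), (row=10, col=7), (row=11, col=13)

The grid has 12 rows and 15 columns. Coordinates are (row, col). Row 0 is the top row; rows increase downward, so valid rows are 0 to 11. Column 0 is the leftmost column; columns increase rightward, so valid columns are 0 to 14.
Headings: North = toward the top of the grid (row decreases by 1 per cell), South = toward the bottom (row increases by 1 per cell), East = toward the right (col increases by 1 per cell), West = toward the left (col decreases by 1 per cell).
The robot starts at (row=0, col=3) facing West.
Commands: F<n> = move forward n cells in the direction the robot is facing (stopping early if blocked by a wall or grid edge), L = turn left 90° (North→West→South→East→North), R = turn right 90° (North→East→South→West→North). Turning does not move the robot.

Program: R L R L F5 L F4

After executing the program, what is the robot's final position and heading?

Answer: Final position: (row=4, col=0), facing South

Derivation:
Start: (row=0, col=3), facing West
  R: turn right, now facing North
  L: turn left, now facing West
  R: turn right, now facing North
  L: turn left, now facing West
  F5: move forward 3/5 (blocked), now at (row=0, col=0)
  L: turn left, now facing South
  F4: move forward 4, now at (row=4, col=0)
Final: (row=4, col=0), facing South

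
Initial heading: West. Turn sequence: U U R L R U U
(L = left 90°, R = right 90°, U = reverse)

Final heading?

Answer: Final heading: North

Derivation:
Start: West
  U (U-turn (180°)) -> East
  U (U-turn (180°)) -> West
  R (right (90° clockwise)) -> North
  L (left (90° counter-clockwise)) -> West
  R (right (90° clockwise)) -> North
  U (U-turn (180°)) -> South
  U (U-turn (180°)) -> North
Final: North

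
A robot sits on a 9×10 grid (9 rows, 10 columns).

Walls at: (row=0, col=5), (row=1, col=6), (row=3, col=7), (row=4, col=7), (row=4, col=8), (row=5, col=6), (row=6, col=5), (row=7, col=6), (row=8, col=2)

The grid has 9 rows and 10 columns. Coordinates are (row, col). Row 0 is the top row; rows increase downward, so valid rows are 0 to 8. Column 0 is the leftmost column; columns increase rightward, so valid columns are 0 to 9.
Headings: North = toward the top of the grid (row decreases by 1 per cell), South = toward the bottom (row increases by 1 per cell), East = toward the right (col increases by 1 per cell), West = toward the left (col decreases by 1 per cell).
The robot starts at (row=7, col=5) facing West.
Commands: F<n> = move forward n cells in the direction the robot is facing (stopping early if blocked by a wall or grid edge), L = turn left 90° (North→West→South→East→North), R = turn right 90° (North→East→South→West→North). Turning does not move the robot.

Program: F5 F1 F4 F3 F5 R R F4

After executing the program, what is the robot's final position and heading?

Answer: Final position: (row=7, col=4), facing East

Derivation:
Start: (row=7, col=5), facing West
  F5: move forward 5, now at (row=7, col=0)
  F1: move forward 0/1 (blocked), now at (row=7, col=0)
  F4: move forward 0/4 (blocked), now at (row=7, col=0)
  F3: move forward 0/3 (blocked), now at (row=7, col=0)
  F5: move forward 0/5 (blocked), now at (row=7, col=0)
  R: turn right, now facing North
  R: turn right, now facing East
  F4: move forward 4, now at (row=7, col=4)
Final: (row=7, col=4), facing East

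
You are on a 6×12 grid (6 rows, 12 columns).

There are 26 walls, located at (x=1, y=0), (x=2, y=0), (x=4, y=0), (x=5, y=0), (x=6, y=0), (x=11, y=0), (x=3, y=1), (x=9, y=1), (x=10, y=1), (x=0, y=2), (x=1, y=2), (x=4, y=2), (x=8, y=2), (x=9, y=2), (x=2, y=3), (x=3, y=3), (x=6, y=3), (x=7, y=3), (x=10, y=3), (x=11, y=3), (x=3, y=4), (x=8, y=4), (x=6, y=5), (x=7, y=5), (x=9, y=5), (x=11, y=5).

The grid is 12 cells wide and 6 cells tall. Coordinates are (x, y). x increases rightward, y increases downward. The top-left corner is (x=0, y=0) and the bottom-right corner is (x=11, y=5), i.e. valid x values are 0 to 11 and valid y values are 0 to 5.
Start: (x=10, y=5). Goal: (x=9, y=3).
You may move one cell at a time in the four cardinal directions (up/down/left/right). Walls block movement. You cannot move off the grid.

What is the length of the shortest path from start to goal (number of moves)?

Answer: Shortest path length: 3

Derivation:
BFS from (x=10, y=5) until reaching (x=9, y=3):
  Distance 0: (x=10, y=5)
  Distance 1: (x=10, y=4)
  Distance 2: (x=9, y=4), (x=11, y=4)
  Distance 3: (x=9, y=3)  <- goal reached here
One shortest path (3 moves): (x=10, y=5) -> (x=10, y=4) -> (x=9, y=4) -> (x=9, y=3)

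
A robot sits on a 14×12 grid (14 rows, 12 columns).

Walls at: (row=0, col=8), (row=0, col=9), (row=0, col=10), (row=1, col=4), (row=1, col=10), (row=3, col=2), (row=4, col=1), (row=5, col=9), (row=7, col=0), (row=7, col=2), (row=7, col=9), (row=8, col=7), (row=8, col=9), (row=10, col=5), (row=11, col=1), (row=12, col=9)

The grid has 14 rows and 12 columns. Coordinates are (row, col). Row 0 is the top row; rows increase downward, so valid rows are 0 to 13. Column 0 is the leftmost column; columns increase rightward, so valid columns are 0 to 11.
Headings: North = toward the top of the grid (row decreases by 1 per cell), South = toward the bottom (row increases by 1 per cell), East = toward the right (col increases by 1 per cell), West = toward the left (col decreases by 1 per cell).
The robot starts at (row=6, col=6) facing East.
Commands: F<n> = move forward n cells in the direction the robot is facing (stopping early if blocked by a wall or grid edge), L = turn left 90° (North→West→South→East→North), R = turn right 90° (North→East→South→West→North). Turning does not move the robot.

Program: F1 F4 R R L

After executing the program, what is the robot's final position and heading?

Start: (row=6, col=6), facing East
  F1: move forward 1, now at (row=6, col=7)
  F4: move forward 4, now at (row=6, col=11)
  R: turn right, now facing South
  R: turn right, now facing West
  L: turn left, now facing South
Final: (row=6, col=11), facing South

Answer: Final position: (row=6, col=11), facing South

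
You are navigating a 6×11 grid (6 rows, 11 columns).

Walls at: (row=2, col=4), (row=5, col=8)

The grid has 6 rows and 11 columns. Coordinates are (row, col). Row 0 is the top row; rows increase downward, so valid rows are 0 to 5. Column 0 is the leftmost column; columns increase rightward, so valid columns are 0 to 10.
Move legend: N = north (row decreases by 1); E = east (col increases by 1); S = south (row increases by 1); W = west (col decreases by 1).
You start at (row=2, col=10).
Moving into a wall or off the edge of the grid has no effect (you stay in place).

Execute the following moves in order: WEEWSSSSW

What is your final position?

Answer: Final position: (row=5, col=9)

Derivation:
Start: (row=2, col=10)
  W (west): (row=2, col=10) -> (row=2, col=9)
  E (east): (row=2, col=9) -> (row=2, col=10)
  E (east): blocked, stay at (row=2, col=10)
  W (west): (row=2, col=10) -> (row=2, col=9)
  S (south): (row=2, col=9) -> (row=3, col=9)
  S (south): (row=3, col=9) -> (row=4, col=9)
  S (south): (row=4, col=9) -> (row=5, col=9)
  S (south): blocked, stay at (row=5, col=9)
  W (west): blocked, stay at (row=5, col=9)
Final: (row=5, col=9)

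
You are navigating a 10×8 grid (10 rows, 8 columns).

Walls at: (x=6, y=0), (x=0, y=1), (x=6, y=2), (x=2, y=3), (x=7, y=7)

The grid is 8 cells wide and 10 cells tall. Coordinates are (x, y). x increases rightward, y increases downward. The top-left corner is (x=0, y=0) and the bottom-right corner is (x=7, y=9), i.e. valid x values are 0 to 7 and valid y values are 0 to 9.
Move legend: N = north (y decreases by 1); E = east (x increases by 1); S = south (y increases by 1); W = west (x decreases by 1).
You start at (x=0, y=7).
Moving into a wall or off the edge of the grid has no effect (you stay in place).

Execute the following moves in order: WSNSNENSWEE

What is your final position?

Start: (x=0, y=7)
  W (west): blocked, stay at (x=0, y=7)
  S (south): (x=0, y=7) -> (x=0, y=8)
  N (north): (x=0, y=8) -> (x=0, y=7)
  S (south): (x=0, y=7) -> (x=0, y=8)
  N (north): (x=0, y=8) -> (x=0, y=7)
  E (east): (x=0, y=7) -> (x=1, y=7)
  N (north): (x=1, y=7) -> (x=1, y=6)
  S (south): (x=1, y=6) -> (x=1, y=7)
  W (west): (x=1, y=7) -> (x=0, y=7)
  E (east): (x=0, y=7) -> (x=1, y=7)
  E (east): (x=1, y=7) -> (x=2, y=7)
Final: (x=2, y=7)

Answer: Final position: (x=2, y=7)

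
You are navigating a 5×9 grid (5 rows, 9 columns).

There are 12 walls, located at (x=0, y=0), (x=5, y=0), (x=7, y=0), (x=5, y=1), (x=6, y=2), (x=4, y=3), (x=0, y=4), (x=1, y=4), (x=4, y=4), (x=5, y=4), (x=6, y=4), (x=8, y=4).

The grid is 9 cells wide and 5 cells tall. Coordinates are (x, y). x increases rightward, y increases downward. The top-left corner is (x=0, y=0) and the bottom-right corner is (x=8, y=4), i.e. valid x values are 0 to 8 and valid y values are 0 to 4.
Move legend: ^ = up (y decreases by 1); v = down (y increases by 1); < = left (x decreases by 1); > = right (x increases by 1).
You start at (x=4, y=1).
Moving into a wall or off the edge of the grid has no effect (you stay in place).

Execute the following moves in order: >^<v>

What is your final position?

Answer: Final position: (x=4, y=1)

Derivation:
Start: (x=4, y=1)
  > (right): blocked, stay at (x=4, y=1)
  ^ (up): (x=4, y=1) -> (x=4, y=0)
  < (left): (x=4, y=0) -> (x=3, y=0)
  v (down): (x=3, y=0) -> (x=3, y=1)
  > (right): (x=3, y=1) -> (x=4, y=1)
Final: (x=4, y=1)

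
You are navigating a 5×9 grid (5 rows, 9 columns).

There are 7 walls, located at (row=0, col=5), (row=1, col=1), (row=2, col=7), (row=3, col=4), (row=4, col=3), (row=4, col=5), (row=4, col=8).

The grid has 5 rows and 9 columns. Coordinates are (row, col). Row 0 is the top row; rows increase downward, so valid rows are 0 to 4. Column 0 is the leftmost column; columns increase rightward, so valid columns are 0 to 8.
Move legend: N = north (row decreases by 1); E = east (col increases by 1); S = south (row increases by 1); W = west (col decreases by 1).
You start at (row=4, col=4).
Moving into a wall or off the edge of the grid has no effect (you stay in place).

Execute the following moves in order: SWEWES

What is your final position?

Answer: Final position: (row=4, col=4)

Derivation:
Start: (row=4, col=4)
  S (south): blocked, stay at (row=4, col=4)
  W (west): blocked, stay at (row=4, col=4)
  E (east): blocked, stay at (row=4, col=4)
  W (west): blocked, stay at (row=4, col=4)
  E (east): blocked, stay at (row=4, col=4)
  S (south): blocked, stay at (row=4, col=4)
Final: (row=4, col=4)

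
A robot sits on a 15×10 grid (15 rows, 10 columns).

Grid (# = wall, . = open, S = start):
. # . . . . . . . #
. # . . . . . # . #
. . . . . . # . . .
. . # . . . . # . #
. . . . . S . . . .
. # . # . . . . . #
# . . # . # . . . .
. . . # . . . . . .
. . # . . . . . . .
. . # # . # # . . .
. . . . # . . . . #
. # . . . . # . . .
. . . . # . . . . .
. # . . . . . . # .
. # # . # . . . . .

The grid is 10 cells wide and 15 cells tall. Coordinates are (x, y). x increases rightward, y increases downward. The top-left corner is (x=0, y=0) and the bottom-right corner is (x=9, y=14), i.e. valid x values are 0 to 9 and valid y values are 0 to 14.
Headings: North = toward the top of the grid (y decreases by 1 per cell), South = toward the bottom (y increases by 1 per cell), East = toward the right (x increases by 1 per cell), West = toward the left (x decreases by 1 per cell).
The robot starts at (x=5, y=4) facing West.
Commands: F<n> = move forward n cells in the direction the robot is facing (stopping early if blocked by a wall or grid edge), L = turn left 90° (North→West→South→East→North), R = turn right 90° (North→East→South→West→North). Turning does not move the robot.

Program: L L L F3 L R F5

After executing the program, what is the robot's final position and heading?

Answer: Final position: (x=5, y=0), facing North

Derivation:
Start: (x=5, y=4), facing West
  L: turn left, now facing South
  L: turn left, now facing East
  L: turn left, now facing North
  F3: move forward 3, now at (x=5, y=1)
  L: turn left, now facing West
  R: turn right, now facing North
  F5: move forward 1/5 (blocked), now at (x=5, y=0)
Final: (x=5, y=0), facing North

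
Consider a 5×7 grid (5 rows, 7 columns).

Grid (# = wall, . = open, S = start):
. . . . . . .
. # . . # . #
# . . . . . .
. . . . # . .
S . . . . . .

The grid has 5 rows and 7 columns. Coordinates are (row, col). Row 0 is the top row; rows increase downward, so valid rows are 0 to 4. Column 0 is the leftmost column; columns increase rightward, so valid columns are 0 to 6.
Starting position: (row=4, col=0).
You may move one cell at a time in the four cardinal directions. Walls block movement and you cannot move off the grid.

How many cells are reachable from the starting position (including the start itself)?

BFS flood-fill from (row=4, col=0):
  Distance 0: (row=4, col=0)
  Distance 1: (row=3, col=0), (row=4, col=1)
  Distance 2: (row=3, col=1), (row=4, col=2)
  Distance 3: (row=2, col=1), (row=3, col=2), (row=4, col=3)
  Distance 4: (row=2, col=2), (row=3, col=3), (row=4, col=4)
  Distance 5: (row=1, col=2), (row=2, col=3), (row=4, col=5)
  Distance 6: (row=0, col=2), (row=1, col=3), (row=2, col=4), (row=3, col=5), (row=4, col=6)
  Distance 7: (row=0, col=1), (row=0, col=3), (row=2, col=5), (row=3, col=6)
  Distance 8: (row=0, col=0), (row=0, col=4), (row=1, col=5), (row=2, col=6)
  Distance 9: (row=0, col=5), (row=1, col=0)
  Distance 10: (row=0, col=6)
Total reachable: 30 (grid has 30 open cells total)

Answer: Reachable cells: 30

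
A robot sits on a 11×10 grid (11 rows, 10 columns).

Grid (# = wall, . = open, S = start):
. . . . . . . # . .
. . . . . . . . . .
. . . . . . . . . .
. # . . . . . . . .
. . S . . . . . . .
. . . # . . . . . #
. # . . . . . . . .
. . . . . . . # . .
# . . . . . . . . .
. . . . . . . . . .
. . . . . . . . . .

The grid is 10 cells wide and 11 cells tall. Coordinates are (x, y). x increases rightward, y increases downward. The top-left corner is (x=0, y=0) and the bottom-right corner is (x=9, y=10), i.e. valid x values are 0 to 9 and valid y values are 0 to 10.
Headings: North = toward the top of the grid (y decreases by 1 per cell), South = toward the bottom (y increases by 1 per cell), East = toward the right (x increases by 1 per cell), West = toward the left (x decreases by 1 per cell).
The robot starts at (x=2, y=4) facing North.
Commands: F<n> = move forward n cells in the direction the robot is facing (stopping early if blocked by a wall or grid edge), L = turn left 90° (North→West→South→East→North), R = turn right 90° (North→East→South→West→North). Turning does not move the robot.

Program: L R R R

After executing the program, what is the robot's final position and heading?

Answer: Final position: (x=2, y=4), facing South

Derivation:
Start: (x=2, y=4), facing North
  L: turn left, now facing West
  R: turn right, now facing North
  R: turn right, now facing East
  R: turn right, now facing South
Final: (x=2, y=4), facing South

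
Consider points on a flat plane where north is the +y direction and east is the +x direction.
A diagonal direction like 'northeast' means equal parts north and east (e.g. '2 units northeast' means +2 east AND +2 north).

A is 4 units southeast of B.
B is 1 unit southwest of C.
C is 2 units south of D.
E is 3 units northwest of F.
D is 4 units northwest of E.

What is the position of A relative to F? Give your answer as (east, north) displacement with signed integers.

Answer: A is at (east=-4, north=0) relative to F.

Derivation:
Place F at the origin (east=0, north=0).
  E is 3 units northwest of F: delta (east=-3, north=+3); E at (east=-3, north=3).
  D is 4 units northwest of E: delta (east=-4, north=+4); D at (east=-7, north=7).
  C is 2 units south of D: delta (east=+0, north=-2); C at (east=-7, north=5).
  B is 1 unit southwest of C: delta (east=-1, north=-1); B at (east=-8, north=4).
  A is 4 units southeast of B: delta (east=+4, north=-4); A at (east=-4, north=0).
Therefore A relative to F: (east=-4, north=0).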